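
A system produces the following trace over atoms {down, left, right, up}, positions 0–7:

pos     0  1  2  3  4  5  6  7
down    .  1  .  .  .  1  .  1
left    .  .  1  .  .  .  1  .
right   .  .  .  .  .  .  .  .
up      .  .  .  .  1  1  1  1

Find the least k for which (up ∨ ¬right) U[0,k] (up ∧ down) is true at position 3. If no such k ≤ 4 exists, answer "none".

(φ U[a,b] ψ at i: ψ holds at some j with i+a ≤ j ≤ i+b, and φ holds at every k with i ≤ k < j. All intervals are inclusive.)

2

Need earliest j ≥ 3 with (up ∧ down), and (up ∨ ¬right) at every k in [3,j-1].
  j=3: rhs fails.
  j=4: rhs fails.
  j=5: rhs holds; lhs holds on [3,4]. k = 2.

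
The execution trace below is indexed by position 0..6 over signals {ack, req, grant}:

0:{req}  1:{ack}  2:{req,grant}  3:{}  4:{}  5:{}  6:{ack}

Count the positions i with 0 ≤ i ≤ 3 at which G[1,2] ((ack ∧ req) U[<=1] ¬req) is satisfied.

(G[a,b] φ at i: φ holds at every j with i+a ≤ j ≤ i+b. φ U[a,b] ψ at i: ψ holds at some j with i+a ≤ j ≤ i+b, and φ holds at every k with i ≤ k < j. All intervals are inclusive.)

Evaluate at each i in [0,3]:
  i=0: ✗ (fails at j=2)
  i=1: ✗ (fails at j=2)
  i=2: ✓ (all of [3,4])
  i=3: ✓ (all of [4,5])
Positions where it holds: {2, 3} → 2.

2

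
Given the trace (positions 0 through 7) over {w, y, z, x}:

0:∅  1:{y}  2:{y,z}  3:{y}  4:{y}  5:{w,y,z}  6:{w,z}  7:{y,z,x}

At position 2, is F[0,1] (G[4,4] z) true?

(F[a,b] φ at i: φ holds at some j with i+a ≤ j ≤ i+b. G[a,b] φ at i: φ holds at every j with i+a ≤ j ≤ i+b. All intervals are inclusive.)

Yes

Check G[4,4] z at each j in [2,3]:
  j=2: holds on [6,6]
  j=3: holds on [7,7]
Found at j=2 → formula holds.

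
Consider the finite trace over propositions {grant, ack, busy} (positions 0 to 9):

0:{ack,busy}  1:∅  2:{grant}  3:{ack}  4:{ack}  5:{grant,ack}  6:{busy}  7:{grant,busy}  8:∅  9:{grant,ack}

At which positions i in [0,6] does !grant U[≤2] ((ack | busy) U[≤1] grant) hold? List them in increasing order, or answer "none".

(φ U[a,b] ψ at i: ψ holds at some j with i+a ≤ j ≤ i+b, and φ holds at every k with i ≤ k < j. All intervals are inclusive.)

0, 1, 2, 3, 4, 5, 6

Evaluate at each i in [0,6]:
  i=0: ✓ (rhs at j=2; lhs holds on [0,1])
  i=1: ✓ (rhs at j=2; lhs holds on [1,1])
  i=2: ✓ (rhs at j=2)
  i=3: ✓ (rhs at j=4; lhs holds on [3,3])
  i=4: ✓ (rhs at j=4)
  i=5: ✓ (rhs at j=5)
  i=6: ✓ (rhs at j=6)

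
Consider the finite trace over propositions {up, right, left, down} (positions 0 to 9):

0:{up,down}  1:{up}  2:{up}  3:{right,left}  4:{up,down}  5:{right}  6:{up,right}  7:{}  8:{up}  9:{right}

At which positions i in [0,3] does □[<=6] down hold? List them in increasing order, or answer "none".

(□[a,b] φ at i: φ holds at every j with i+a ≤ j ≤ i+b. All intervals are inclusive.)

Evaluate at each i in [0,3]:
  i=0: ✗ (fails at j=1)
  i=1: ✗ (fails at j=1)
  i=2: ✗ (fails at j=2)
  i=3: ✗ (fails at j=3)

none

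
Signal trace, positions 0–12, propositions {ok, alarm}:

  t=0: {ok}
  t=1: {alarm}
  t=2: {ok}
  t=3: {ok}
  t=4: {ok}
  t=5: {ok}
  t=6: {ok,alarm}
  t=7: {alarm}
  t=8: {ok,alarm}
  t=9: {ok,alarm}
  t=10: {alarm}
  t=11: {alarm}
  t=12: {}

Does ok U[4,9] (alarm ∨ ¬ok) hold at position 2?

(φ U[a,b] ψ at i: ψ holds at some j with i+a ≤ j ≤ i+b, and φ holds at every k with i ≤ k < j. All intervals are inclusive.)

Need some j in [6,11] with (alarm ∨ ¬ok), and ok at every k in [2,j-1].
  j=6: (alarm ∨ ¬ok) holds; ok holds at every k in [2,5] → satisfied.

Yes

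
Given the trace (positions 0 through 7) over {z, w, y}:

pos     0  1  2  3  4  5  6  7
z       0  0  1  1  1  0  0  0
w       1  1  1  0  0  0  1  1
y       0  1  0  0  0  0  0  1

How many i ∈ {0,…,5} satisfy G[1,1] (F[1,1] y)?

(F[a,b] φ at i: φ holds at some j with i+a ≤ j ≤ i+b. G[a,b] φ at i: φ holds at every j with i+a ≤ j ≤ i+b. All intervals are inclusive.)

1

Evaluate at each i in [0,5]:
  i=0: ✗ (fails at j=1)
  i=1: ✗ (fails at j=2)
  i=2: ✗ (fails at j=3)
  i=3: ✗ (fails at j=4)
  i=4: ✗ (fails at j=5)
  i=5: ✓ (all of [6,6])
Positions where it holds: {5} → 1.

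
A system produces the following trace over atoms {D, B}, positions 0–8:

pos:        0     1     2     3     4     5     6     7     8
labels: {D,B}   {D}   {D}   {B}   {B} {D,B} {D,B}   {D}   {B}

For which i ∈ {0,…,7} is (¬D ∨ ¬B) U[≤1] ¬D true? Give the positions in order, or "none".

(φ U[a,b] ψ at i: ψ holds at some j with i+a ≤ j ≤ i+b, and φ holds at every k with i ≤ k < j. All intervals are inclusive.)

2, 3, 4, 7

Evaluate at each i in [0,7]:
  i=0: ✗ (no rhs in [0,1])
  i=1: ✗ (no rhs in [1,2])
  i=2: ✓ (rhs at j=3; lhs holds on [2,2])
  i=3: ✓ (rhs at j=3)
  i=4: ✓ (rhs at j=4)
  i=5: ✗ (no rhs in [5,6])
  i=6: ✗ (no rhs in [6,7])
  i=7: ✓ (rhs at j=8; lhs holds on [7,7])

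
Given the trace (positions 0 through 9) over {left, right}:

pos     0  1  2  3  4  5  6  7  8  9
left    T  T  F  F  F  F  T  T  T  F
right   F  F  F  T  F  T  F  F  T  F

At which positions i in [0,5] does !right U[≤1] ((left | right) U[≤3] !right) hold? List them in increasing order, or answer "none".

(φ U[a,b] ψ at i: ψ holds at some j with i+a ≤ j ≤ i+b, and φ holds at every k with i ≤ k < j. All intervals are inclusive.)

Evaluate at each i in [0,5]:
  i=0: ✓ (rhs at j=0)
  i=1: ✓ (rhs at j=1)
  i=2: ✓ (rhs at j=2)
  i=3: ✓ (rhs at j=3)
  i=4: ✓ (rhs at j=4)
  i=5: ✓ (rhs at j=5)

0, 1, 2, 3, 4, 5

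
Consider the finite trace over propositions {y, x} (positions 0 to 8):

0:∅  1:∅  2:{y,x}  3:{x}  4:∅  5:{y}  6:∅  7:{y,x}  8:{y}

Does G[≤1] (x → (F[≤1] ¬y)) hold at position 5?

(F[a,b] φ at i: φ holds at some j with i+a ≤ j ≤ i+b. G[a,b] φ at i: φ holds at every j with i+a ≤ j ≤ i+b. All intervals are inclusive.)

Check (x → (F[≤1] ¬y)) at every j in [5,6]:
  j=5: antecedent false → ✓
  j=6: antecedent false → ✓
All positions satisfy it → formula holds.

True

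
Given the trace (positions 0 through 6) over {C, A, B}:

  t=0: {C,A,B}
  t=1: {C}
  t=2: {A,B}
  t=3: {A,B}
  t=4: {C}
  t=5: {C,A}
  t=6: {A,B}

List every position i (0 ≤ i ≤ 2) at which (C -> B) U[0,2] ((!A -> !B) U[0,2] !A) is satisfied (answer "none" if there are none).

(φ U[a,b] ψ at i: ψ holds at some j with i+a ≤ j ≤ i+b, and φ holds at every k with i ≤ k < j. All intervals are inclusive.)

0, 1, 2

Evaluate at each i in [0,2]:
  i=0: ✓ (rhs at j=0)
  i=1: ✓ (rhs at j=1)
  i=2: ✓ (rhs at j=2)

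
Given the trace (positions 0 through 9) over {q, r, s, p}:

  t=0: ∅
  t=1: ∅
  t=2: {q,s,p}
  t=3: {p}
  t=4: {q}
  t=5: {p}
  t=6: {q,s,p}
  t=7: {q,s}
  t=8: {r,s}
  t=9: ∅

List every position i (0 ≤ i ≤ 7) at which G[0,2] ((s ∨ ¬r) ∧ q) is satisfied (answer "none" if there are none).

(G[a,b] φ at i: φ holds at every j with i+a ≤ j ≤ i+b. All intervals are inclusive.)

none

Evaluate at each i in [0,7]:
  i=0: ✗ (fails at j=0)
  i=1: ✗ (fails at j=1)
  i=2: ✗ (fails at j=3)
  i=3: ✗ (fails at j=3)
  i=4: ✗ (fails at j=5)
  i=5: ✗ (fails at j=5)
  i=6: ✗ (fails at j=8)
  i=7: ✗ (fails at j=8)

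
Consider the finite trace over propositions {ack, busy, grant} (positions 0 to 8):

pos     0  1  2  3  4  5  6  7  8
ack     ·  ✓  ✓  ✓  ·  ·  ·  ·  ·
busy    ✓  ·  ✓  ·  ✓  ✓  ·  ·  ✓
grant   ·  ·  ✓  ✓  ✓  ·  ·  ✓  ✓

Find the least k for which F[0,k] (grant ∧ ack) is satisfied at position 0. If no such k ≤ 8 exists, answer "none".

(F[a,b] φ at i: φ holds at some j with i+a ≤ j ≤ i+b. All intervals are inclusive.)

2

Scan j = 0,1,… for (grant ∧ ack):
  j=0: fails
  j=1: fails
  j=2: holds
First hit at j=2, so smallest k = 2-0 = 2.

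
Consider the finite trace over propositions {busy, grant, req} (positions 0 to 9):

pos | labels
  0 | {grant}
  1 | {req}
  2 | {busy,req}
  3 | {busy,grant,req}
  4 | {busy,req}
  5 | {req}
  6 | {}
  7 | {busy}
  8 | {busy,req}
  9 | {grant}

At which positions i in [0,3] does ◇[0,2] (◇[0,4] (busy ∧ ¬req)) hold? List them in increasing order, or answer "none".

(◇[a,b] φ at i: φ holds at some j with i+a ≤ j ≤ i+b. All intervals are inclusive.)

1, 2, 3

Evaluate at each i in [0,3]:
  i=0: ✗ (none in [0,2])
  i=1: ✓ (witness j=3)
  i=2: ✓ (witness j=3)
  i=3: ✓ (witness j=3)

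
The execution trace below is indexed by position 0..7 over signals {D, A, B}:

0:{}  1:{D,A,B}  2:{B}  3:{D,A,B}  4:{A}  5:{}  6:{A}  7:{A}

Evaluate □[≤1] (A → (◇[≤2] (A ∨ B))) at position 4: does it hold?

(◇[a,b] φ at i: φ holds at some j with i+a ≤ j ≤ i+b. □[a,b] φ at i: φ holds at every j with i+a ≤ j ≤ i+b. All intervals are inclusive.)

Holds

Check (A → (◇[≤2] (A ∨ B))) at every j in [4,5]:
  j=4: antecedent true; consequent holds (witness at 4) → ✓
  j=5: antecedent false → ✓
All positions satisfy it → formula holds.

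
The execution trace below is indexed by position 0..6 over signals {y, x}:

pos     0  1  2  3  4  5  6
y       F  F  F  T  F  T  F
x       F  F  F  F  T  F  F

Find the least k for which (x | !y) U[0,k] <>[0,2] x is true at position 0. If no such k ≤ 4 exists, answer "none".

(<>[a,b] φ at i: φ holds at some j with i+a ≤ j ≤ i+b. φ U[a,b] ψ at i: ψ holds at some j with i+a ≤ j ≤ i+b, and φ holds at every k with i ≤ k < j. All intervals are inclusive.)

2

Need earliest j ≥ 0 with <>[0,2] x, and (x | !y) at every k in [0,j-1].
  j=0: rhs fails.
  j=1: rhs fails.
  j=2: rhs holds; lhs holds on [0,1]. k = 2.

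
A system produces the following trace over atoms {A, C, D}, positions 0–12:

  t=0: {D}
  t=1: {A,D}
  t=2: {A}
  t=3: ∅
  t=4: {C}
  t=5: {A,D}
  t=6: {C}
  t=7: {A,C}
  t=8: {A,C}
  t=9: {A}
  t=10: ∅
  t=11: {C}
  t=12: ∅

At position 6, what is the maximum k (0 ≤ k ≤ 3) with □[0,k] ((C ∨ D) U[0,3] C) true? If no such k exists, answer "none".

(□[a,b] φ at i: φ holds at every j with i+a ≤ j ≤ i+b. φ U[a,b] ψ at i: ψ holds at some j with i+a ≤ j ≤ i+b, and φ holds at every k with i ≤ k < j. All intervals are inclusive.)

2

((C ∨ D) U[0,3] C) must hold from j=6 onward; find where it first fails.
  j=6: holds
  j=7: holds
  j=8: holds
  j=9: fails
Holds on [6,8], so largest k = 2.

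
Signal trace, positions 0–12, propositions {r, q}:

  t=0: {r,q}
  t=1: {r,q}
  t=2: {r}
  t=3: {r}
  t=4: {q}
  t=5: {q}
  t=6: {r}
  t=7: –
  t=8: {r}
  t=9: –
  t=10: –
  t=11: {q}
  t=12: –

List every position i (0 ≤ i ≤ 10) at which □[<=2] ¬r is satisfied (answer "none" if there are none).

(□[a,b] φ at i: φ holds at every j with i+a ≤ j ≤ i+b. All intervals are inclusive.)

Evaluate at each i in [0,10]:
  i=0: ✗ (fails at j=0)
  i=1: ✗ (fails at j=1)
  i=2: ✗ (fails at j=2)
  i=3: ✗ (fails at j=3)
  i=4: ✗ (fails at j=6)
  i=5: ✗ (fails at j=6)
  i=6: ✗ (fails at j=6)
  i=7: ✗ (fails at j=8)
  i=8: ✗ (fails at j=8)
  i=9: ✓ (all of [9,11])
  i=10: ✓ (all of [10,12])

9, 10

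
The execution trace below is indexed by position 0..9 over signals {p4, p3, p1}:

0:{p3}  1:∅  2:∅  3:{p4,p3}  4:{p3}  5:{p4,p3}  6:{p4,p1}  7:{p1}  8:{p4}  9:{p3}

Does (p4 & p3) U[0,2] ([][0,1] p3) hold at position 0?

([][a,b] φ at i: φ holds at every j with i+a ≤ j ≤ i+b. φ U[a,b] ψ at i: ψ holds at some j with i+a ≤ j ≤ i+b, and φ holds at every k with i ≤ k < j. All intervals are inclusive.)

Does not hold

Need some j in [0,2] with [][0,1] p3, and (p4 & p3) at every k in [0,j-1].
  j=0: [][0,1] p3 — fails at 1.
  j=1: [][0,1] p3 — fails at 1.
  j=2: [][0,1] p3 — fails at 2.
No j in the window works → until fails.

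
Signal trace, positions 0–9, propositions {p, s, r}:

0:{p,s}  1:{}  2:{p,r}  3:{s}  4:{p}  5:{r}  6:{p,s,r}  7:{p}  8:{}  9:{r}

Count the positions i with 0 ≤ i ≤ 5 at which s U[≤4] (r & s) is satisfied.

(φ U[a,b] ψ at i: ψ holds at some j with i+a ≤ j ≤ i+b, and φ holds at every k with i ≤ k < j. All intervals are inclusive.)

0

Evaluate at each i in [0,5]:
  i=0: ✗ (no rhs in [0,4])
  i=1: ✗ (no rhs in [1,5])
  i=2: ✗ (lhs fails at k=2 before rhs at j=6)
  i=3: ✗ (lhs fails at k=4 before rhs at j=6)
  i=4: ✗ (lhs fails at k=4 before rhs at j=6)
  i=5: ✗ (lhs fails at k=5 before rhs at j=6)
Positions where it holds: {} → 0.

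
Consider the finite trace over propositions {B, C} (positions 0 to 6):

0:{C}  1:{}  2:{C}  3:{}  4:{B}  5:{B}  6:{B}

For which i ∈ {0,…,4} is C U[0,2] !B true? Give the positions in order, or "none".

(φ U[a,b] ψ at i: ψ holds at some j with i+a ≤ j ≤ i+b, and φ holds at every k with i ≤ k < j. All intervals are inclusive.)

0, 1, 2, 3

Evaluate at each i in [0,4]:
  i=0: ✓ (rhs at j=0)
  i=1: ✓ (rhs at j=1)
  i=2: ✓ (rhs at j=2)
  i=3: ✓ (rhs at j=3)
  i=4: ✗ (no rhs in [4,6])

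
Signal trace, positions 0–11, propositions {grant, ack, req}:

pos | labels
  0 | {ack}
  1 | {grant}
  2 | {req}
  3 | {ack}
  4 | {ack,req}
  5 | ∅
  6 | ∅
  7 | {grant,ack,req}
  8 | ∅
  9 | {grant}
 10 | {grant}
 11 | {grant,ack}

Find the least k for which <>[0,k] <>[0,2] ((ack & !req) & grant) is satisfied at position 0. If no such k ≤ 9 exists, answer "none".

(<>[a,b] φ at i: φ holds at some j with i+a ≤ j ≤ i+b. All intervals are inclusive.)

Scan j = 0,1,… for <>[0,2] ((ack & !req) & grant):
  j=0: fails
  j=1: fails
  j=2: fails
  j=3: fails
  j=4: fails
  j=5: fails
  j=6: fails
  j=7: fails
  j=8: fails
  j=9: holds
First hit at j=9, so smallest k = 9-0 = 9.

9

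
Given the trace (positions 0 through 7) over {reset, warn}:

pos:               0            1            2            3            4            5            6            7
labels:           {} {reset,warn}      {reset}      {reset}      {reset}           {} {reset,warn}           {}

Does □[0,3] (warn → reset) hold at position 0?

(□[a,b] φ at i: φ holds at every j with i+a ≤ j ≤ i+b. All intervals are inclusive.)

Check (warn → reset) at every j in [0,3]:
  j=0: antecedent false → ✓
  j=1: antecedent true; consequent true → ✓
  j=2: antecedent false → ✓
  j=3: antecedent false → ✓
All positions satisfy it → formula holds.

True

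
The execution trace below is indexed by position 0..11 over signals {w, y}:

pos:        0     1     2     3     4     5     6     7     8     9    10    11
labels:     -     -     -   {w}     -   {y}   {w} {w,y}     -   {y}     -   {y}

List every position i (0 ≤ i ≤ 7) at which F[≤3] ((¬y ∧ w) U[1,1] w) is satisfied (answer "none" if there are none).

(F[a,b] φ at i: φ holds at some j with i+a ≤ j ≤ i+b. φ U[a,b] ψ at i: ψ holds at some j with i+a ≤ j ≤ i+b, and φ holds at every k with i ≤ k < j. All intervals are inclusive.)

3, 4, 5, 6

Evaluate at each i in [0,7]:
  i=0: ✗ (none in [0,3])
  i=1: ✗ (none in [1,4])
  i=2: ✗ (none in [2,5])
  i=3: ✓ (witness j=6)
  i=4: ✓ (witness j=6)
  i=5: ✓ (witness j=6)
  i=6: ✓ (witness j=6)
  i=7: ✗ (none in [7,10])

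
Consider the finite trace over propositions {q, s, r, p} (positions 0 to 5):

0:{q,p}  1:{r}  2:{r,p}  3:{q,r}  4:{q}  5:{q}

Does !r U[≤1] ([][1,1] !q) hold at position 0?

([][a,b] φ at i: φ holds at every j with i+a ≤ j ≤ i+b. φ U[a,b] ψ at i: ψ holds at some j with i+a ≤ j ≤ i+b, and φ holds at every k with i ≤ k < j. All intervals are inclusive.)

Need some j in [0,1] with [][1,1] !q, and !r at every k in [0,j-1].
  j=0: [][1,1] !q holds; no prefix to check → satisfied.

Yes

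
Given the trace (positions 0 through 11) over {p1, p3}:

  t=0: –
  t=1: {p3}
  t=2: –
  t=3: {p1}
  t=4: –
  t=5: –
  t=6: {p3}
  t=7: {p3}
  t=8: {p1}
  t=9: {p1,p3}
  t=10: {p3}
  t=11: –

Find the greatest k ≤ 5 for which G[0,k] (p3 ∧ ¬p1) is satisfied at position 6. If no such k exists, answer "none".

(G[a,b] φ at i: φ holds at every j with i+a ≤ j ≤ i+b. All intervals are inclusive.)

1

(p3 ∧ ¬p1) must hold from j=6 onward; find where it first fails.
  j=6: holds
  j=7: holds
  j=8: fails
Holds on [6,7], so largest k = 1.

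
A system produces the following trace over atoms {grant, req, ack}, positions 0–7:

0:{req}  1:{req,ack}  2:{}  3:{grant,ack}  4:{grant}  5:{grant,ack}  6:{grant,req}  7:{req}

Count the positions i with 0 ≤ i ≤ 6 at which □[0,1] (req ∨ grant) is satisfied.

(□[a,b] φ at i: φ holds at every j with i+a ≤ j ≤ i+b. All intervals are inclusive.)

5

Evaluate at each i in [0,6]:
  i=0: ✓ (all of [0,1])
  i=1: ✗ (fails at j=2)
  i=2: ✗ (fails at j=2)
  i=3: ✓ (all of [3,4])
  i=4: ✓ (all of [4,5])
  i=5: ✓ (all of [5,6])
  i=6: ✓ (all of [6,7])
Positions where it holds: {0, 3, 4, 5, 6} → 5.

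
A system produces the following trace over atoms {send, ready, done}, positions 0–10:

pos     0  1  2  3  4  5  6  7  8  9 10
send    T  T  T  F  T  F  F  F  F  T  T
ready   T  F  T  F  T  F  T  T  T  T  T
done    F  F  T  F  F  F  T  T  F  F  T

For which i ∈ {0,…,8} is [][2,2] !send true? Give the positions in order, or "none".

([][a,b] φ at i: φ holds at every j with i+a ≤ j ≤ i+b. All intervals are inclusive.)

Evaluate at each i in [0,8]:
  i=0: ✗ (fails at j=2)
  i=1: ✓ (all of [3,3])
  i=2: ✗ (fails at j=4)
  i=3: ✓ (all of [5,5])
  i=4: ✓ (all of [6,6])
  i=5: ✓ (all of [7,7])
  i=6: ✓ (all of [8,8])
  i=7: ✗ (fails at j=9)
  i=8: ✗ (fails at j=10)

1, 3, 4, 5, 6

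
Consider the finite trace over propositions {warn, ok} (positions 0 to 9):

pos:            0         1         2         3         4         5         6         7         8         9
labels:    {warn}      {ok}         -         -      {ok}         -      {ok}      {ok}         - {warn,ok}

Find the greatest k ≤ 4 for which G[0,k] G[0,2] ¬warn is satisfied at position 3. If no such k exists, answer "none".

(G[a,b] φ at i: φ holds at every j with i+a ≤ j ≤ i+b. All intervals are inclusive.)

3

G[0,2] ¬warn must hold from j=3 onward; find where it first fails.
  j=3: holds
  j=4: holds
  j=5: holds
  j=6: holds
  j=7: fails
Holds on [3,6], so largest k = 3.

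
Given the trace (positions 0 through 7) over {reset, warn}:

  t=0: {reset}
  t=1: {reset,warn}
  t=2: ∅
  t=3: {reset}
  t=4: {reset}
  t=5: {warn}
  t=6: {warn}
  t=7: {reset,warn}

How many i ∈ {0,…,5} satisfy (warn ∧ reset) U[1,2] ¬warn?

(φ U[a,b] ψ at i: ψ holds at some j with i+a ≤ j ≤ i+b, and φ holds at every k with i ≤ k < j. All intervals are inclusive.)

Evaluate at each i in [0,5]:
  i=0: ✗ (lhs fails at k=0 before rhs at j=2)
  i=1: ✓ (rhs at j=2; lhs holds on [1,1])
  i=2: ✗ (lhs fails at k=2 before rhs at j=3)
  i=3: ✗ (lhs fails at k=3 before rhs at j=4)
  i=4: ✗ (no rhs in [5,6])
  i=5: ✗ (no rhs in [6,7])
Positions where it holds: {1} → 1.

1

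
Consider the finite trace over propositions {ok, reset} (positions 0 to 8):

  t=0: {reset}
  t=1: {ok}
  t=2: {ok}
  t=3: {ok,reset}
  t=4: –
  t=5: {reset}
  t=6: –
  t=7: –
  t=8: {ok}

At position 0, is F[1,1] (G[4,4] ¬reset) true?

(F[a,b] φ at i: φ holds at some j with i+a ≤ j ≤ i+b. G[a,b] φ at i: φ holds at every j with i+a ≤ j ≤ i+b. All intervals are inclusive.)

Check G[4,4] ¬reset at each j in [1,1]:
  j=1: fails at 5
No position in the window satisfies it → formula fails.

Does not hold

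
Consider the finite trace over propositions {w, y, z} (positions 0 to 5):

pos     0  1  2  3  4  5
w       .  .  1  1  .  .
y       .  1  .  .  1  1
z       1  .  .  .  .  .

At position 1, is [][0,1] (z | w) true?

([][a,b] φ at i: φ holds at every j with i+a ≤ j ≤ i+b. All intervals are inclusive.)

Check (z | w) at every j in [1,2]:
  j=1: false
  j=2: true
Fails at j=1 → formula fails.

No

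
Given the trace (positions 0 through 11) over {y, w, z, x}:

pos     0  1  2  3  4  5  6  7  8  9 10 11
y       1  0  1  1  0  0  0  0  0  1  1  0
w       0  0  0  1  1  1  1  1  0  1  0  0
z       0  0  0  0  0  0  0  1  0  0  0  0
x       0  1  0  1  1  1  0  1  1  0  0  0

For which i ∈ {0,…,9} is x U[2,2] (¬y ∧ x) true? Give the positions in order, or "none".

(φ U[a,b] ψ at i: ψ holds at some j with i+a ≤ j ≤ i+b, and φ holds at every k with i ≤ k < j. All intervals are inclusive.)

Evaluate at each i in [0,9]:
  i=0: ✗ (no rhs in [2,2])
  i=1: ✗ (no rhs in [3,3])
  i=2: ✗ (lhs fails at k=2 before rhs at j=4)
  i=3: ✓ (rhs at j=5; lhs holds on [3,4])
  i=4: ✗ (no rhs in [6,6])
  i=5: ✗ (lhs fails at k=6 before rhs at j=7)
  i=6: ✗ (lhs fails at k=6 before rhs at j=8)
  i=7: ✗ (no rhs in [9,9])
  i=8: ✗ (no rhs in [10,10])
  i=9: ✗ (no rhs in [11,11])

3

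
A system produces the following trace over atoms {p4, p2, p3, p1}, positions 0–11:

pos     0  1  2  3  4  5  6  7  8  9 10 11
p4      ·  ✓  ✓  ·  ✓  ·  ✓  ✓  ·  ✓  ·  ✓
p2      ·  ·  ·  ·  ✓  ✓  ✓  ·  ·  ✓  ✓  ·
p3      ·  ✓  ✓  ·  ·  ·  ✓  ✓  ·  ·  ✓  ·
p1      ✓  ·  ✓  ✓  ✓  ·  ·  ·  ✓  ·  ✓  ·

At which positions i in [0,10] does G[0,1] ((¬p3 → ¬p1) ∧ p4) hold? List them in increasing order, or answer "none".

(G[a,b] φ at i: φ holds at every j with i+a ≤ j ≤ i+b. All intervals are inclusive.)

Evaluate at each i in [0,10]:
  i=0: ✗ (fails at j=0)
  i=1: ✓ (all of [1,2])
  i=2: ✗ (fails at j=3)
  i=3: ✗ (fails at j=3)
  i=4: ✗ (fails at j=4)
  i=5: ✗ (fails at j=5)
  i=6: ✓ (all of [6,7])
  i=7: ✗ (fails at j=8)
  i=8: ✗ (fails at j=8)
  i=9: ✗ (fails at j=10)
  i=10: ✗ (fails at j=10)

1, 6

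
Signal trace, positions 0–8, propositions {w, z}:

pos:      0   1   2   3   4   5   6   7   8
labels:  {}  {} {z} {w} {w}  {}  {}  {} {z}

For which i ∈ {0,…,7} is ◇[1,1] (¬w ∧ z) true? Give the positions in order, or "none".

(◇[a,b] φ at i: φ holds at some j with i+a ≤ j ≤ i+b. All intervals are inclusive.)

1, 7

Evaluate at each i in [0,7]:
  i=0: ✗ (none in [1,1])
  i=1: ✓ (witness j=2)
  i=2: ✗ (none in [3,3])
  i=3: ✗ (none in [4,4])
  i=4: ✗ (none in [5,5])
  i=5: ✗ (none in [6,6])
  i=6: ✗ (none in [7,7])
  i=7: ✓ (witness j=8)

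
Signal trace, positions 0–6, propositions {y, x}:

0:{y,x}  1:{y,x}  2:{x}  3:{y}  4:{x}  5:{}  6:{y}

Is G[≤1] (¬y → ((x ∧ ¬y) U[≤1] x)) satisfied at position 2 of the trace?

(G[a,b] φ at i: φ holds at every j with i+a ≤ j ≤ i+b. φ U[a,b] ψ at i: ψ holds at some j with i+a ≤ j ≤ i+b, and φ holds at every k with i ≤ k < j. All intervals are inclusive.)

Check (¬y → ((x ∧ ¬y) U[≤1] x)) at every j in [2,3]:
  j=2: antecedent true; consequent holds → ✓
  j=3: antecedent false → ✓
All positions satisfy it → formula holds.

Yes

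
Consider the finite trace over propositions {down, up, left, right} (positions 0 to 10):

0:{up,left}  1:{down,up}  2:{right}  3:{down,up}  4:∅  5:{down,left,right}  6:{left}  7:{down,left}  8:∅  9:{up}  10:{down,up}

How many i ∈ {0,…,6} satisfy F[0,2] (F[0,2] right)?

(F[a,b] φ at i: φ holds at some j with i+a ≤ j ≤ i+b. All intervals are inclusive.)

6

Evaluate at each i in [0,6]:
  i=0: ✓ (witness j=0)
  i=1: ✓ (witness j=1)
  i=2: ✓ (witness j=2)
  i=3: ✓ (witness j=3)
  i=4: ✓ (witness j=4)
  i=5: ✓ (witness j=5)
  i=6: ✗ (none in [6,8])
Positions where it holds: {0, 1, 2, 3, 4, 5} → 6.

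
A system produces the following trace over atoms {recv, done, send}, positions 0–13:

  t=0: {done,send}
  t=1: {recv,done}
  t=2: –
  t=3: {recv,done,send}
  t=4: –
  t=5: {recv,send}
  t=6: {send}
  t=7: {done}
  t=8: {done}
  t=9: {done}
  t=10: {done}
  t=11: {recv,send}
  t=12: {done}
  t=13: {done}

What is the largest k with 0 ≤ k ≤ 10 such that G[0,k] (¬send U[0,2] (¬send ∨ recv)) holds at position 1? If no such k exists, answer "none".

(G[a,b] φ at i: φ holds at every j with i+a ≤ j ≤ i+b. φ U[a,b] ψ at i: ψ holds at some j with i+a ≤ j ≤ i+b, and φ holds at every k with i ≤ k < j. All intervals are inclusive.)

(¬send U[0,2] (¬send ∨ recv)) must hold from j=1 onward; find where it first fails.
  j=1: holds
  j=2: holds
  j=3: holds
  j=4: holds
  j=5: holds
  j=6: fails
Holds on [1,5], so largest k = 4.

4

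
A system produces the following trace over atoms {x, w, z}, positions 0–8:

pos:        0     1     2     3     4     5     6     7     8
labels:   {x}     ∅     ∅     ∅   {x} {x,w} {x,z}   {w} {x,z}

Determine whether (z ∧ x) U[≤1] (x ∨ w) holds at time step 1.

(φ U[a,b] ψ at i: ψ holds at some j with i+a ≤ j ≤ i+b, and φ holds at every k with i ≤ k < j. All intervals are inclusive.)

Need some j in [1,2] with (x ∨ w), and (z ∧ x) at every k in [1,j-1].
  j=1: (x ∨ w) false.
  j=2: (x ∨ w) false.
No j in the window works → until fails.

False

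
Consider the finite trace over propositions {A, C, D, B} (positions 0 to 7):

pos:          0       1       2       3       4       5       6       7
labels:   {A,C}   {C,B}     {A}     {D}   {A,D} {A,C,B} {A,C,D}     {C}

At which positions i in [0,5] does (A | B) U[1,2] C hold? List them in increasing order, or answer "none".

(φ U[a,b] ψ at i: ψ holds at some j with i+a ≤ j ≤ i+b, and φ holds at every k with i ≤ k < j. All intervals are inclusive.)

Evaluate at each i in [0,5]:
  i=0: ✓ (rhs at j=1; lhs holds on [0,0])
  i=1: ✗ (no rhs in [2,3])
  i=2: ✗ (no rhs in [3,4])
  i=3: ✗ (lhs fails at k=3 before rhs at j=5)
  i=4: ✓ (rhs at j=5; lhs holds on [4,4])
  i=5: ✓ (rhs at j=6; lhs holds on [5,5])

0, 4, 5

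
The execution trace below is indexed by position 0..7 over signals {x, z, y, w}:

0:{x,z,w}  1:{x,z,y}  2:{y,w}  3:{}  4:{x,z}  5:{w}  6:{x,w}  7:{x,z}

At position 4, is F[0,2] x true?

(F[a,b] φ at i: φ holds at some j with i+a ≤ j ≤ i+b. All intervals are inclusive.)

True

Check x at each j in [4,6]:
  j=4: true
  j=5: false
  j=6: true
Found at j=4 → formula holds.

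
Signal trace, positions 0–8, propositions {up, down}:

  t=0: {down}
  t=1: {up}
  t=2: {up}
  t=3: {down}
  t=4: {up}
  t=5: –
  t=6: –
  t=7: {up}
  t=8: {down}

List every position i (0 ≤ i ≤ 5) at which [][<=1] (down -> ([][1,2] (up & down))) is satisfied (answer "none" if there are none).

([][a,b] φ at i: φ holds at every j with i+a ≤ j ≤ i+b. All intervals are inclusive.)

1, 4, 5

Evaluate at each i in [0,5]:
  i=0: ✗ (fails at j=0)
  i=1: ✓ (all of [1,2])
  i=2: ✗ (fails at j=3)
  i=3: ✗ (fails at j=3)
  i=4: ✓ (all of [4,5])
  i=5: ✓ (all of [5,6])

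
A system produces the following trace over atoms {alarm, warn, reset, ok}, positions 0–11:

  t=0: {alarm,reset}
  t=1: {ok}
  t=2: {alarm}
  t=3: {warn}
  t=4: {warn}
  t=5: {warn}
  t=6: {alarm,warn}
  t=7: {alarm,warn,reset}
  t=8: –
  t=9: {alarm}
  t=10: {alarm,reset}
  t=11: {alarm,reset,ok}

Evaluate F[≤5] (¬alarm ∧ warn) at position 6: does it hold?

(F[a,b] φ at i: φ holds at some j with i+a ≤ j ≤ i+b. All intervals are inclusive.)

Does not hold

Check (¬alarm ∧ warn) at each j in [6,11]:
  j=6: false
  j=7: false
  j=8: false
  j=9: false
  j=10: false
  j=11: false
No position in the window satisfies it → formula fails.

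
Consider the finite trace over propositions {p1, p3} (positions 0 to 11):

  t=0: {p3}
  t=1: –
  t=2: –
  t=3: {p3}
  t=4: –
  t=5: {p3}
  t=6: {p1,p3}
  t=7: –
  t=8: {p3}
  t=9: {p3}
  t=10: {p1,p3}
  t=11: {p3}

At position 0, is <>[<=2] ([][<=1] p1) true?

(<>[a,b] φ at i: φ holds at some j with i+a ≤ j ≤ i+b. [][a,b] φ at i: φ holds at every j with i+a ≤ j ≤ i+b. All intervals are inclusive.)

Does not hold

Check [][<=1] p1 at each j in [0,2]:
  j=0: fails at 0
  j=1: fails at 1
  j=2: fails at 2
No position in the window satisfies it → formula fails.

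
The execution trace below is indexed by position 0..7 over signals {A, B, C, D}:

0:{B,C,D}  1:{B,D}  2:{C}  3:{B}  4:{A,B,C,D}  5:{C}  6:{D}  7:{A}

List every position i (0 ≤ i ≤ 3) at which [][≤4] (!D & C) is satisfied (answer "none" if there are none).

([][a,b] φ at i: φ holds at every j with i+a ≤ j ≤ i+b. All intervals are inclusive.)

Evaluate at each i in [0,3]:
  i=0: ✗ (fails at j=0)
  i=1: ✗ (fails at j=1)
  i=2: ✗ (fails at j=3)
  i=3: ✗ (fails at j=3)

none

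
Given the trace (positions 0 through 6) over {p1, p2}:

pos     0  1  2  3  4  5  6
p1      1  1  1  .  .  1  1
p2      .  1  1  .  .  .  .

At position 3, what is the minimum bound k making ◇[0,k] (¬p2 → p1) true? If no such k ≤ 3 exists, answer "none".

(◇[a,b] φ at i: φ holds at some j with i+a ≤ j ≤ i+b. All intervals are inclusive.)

Scan j = 3,4,… for (¬p2 → p1):
  j=3: fails
  j=4: fails
  j=5: holds
First hit at j=5, so smallest k = 5-3 = 2.

2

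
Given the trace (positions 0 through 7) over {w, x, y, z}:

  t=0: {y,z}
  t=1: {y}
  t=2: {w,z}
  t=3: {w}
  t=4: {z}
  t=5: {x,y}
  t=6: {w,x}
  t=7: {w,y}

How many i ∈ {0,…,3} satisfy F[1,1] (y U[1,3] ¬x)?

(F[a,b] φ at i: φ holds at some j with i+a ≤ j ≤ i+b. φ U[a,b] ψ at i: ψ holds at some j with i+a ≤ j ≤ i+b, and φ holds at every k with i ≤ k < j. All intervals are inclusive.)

Evaluate at each i in [0,3]:
  i=0: ✓ (witness j=1)
  i=1: ✗ (none in [2,2])
  i=2: ✗ (none in [3,3])
  i=3: ✗ (none in [4,4])
Positions where it holds: {0} → 1.

1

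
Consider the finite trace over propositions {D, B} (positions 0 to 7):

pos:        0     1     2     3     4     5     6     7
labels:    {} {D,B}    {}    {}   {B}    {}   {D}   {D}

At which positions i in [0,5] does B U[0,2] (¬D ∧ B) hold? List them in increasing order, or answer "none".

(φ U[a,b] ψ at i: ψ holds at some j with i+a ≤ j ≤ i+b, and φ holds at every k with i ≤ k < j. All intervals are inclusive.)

4

Evaluate at each i in [0,5]:
  i=0: ✗ (no rhs in [0,2])
  i=1: ✗ (no rhs in [1,3])
  i=2: ✗ (lhs fails at k=2 before rhs at j=4)
  i=3: ✗ (lhs fails at k=3 before rhs at j=4)
  i=4: ✓ (rhs at j=4)
  i=5: ✗ (no rhs in [5,7])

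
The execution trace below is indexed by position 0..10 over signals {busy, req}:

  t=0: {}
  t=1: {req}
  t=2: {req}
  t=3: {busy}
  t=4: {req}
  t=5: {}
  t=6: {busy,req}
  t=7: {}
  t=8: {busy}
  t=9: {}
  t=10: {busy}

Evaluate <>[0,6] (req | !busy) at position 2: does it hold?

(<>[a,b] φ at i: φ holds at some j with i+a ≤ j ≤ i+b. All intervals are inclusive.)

Check (req | !busy) at each j in [2,8]:
  j=2: true
  j=3: false
  j=4: true
  j=5: true
  j=6: true
  j=7: true
  j=8: false
Found at j=2 → formula holds.

True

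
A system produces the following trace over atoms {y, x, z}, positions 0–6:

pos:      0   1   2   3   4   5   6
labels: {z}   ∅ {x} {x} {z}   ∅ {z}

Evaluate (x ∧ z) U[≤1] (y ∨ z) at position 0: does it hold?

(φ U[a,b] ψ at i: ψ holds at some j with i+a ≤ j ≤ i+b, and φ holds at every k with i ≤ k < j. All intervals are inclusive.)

Need some j in [0,1] with (y ∨ z), and (x ∧ z) at every k in [0,j-1].
  j=0: (y ∨ z) holds; no prefix to check → satisfied.

Yes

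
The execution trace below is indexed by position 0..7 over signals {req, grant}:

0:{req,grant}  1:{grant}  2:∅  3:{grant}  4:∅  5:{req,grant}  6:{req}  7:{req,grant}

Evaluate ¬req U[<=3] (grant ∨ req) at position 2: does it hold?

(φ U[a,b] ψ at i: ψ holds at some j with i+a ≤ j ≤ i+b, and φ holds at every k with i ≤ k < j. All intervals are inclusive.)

Yes

Need some j in [2,5] with (grant ∨ req), and ¬req at every k in [2,j-1].
  j=2: (grant ∨ req) false.
  j=3: (grant ∨ req) holds; ¬req holds at every k in [2,2] → satisfied.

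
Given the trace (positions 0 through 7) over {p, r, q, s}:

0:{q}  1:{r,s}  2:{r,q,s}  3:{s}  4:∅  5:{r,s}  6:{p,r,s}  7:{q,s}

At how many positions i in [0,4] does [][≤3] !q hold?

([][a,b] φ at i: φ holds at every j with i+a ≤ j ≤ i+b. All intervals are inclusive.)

1

Evaluate at each i in [0,4]:
  i=0: ✗ (fails at j=0)
  i=1: ✗ (fails at j=2)
  i=2: ✗ (fails at j=2)
  i=3: ✓ (all of [3,6])
  i=4: ✗ (fails at j=7)
Positions where it holds: {3} → 1.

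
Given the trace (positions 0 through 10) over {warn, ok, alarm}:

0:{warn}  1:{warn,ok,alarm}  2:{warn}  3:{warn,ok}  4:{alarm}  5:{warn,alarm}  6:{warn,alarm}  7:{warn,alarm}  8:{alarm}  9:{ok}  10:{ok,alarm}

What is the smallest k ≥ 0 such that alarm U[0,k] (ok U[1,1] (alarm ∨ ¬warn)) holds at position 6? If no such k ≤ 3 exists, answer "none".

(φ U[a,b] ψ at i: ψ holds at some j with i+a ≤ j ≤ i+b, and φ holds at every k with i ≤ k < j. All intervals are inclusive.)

3

Need earliest j ≥ 6 with (ok U[1,1] (alarm ∨ ¬warn)), and alarm at every k in [6,j-1].
  j=6: rhs fails.
  j=7: rhs fails.
  j=8: rhs fails.
  j=9: rhs holds; lhs holds on [6,8]. k = 3.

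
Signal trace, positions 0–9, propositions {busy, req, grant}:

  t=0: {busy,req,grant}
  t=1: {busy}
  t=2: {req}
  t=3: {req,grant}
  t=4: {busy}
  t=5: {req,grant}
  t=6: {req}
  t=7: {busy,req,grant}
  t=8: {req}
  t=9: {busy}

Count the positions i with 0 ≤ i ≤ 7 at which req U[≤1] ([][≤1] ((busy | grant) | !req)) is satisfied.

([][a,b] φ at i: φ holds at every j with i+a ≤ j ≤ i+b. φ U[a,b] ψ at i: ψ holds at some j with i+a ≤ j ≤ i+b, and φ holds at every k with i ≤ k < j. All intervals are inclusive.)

4

Evaluate at each i in [0,7]:
  i=0: ✓ (rhs at j=0)
  i=1: ✗ (no rhs in [1,2])
  i=2: ✓ (rhs at j=3; lhs holds on [2,2])
  i=3: ✓ (rhs at j=3)
  i=4: ✓ (rhs at j=4)
  i=5: ✗ (no rhs in [5,6])
  i=6: ✗ (no rhs in [6,7])
  i=7: ✗ (no rhs in [7,8])
Positions where it holds: {0, 2, 3, 4} → 4.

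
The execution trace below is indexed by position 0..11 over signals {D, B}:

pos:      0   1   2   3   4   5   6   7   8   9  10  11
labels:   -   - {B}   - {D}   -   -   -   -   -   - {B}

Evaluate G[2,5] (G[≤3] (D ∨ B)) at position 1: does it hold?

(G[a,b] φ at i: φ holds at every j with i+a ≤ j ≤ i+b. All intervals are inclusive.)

Check G[≤3] (D ∨ B) at every j in [3,6]:
  j=3: fails at 3
  j=4: fails at 5
  j=5: fails at 5
  j=6: fails at 6
Fails at j=3 → formula fails.

Does not hold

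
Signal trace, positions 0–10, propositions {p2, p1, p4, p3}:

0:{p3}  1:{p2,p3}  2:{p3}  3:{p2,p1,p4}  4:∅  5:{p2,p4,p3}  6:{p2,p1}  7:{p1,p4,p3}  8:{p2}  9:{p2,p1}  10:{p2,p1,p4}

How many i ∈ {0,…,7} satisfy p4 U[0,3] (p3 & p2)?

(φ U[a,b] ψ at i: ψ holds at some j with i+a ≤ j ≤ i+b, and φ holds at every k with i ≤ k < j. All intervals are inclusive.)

Evaluate at each i in [0,7]:
  i=0: ✗ (lhs fails at k=0 before rhs at j=1)
  i=1: ✓ (rhs at j=1)
  i=2: ✗ (lhs fails at k=2 before rhs at j=5)
  i=3: ✗ (lhs fails at k=4 before rhs at j=5)
  i=4: ✗ (lhs fails at k=4 before rhs at j=5)
  i=5: ✓ (rhs at j=5)
  i=6: ✗ (no rhs in [6,9])
  i=7: ✗ (no rhs in [7,10])
Positions where it holds: {1, 5} → 2.

2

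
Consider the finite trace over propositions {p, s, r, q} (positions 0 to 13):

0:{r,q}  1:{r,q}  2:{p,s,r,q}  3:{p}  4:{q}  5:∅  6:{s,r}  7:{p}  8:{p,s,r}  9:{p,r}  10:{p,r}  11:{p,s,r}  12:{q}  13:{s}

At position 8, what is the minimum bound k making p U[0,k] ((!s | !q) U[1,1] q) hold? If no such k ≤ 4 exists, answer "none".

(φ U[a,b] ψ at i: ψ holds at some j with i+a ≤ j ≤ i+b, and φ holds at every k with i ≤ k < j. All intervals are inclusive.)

Need earliest j ≥ 8 with ((!s | !q) U[1,1] q), and p at every k in [8,j-1].
  j=8: rhs fails.
  j=9: rhs fails.
  j=10: rhs fails.
  j=11: rhs holds; lhs holds on [8,10]. k = 3.

3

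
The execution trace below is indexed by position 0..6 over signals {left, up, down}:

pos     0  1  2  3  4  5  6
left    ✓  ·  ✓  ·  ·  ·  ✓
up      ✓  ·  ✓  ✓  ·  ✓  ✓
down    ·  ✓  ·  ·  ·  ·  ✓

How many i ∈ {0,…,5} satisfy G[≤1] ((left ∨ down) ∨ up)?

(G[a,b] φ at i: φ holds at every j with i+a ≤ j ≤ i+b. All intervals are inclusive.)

4

Evaluate at each i in [0,5]:
  i=0: ✓ (all of [0,1])
  i=1: ✓ (all of [1,2])
  i=2: ✓ (all of [2,3])
  i=3: ✗ (fails at j=4)
  i=4: ✗ (fails at j=4)
  i=5: ✓ (all of [5,6])
Positions where it holds: {0, 1, 2, 5} → 4.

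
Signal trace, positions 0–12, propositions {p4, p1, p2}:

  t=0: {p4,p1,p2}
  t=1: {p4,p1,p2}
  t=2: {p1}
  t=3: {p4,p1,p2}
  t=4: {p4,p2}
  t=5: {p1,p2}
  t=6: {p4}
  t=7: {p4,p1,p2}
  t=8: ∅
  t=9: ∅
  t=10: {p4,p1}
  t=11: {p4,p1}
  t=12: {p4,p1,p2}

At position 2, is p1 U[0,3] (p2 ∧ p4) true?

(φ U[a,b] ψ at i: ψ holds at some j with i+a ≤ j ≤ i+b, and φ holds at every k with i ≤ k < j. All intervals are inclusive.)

Yes

Need some j in [2,5] with (p2 ∧ p4), and p1 at every k in [2,j-1].
  j=2: (p2 ∧ p4) false.
  j=3: (p2 ∧ p4) holds; p1 holds at every k in [2,2] → satisfied.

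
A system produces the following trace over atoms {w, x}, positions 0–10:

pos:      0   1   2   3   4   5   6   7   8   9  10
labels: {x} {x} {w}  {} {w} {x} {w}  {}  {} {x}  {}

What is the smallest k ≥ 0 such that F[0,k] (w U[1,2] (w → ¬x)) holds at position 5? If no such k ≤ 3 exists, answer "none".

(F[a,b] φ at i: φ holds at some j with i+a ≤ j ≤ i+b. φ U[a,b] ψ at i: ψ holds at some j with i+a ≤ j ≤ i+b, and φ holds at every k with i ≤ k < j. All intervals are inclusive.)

1

Scan j = 5,6,… for (w U[1,2] (w → ¬x)):
  j=5: fails
  j=6: holds
First hit at j=6, so smallest k = 6-5 = 1.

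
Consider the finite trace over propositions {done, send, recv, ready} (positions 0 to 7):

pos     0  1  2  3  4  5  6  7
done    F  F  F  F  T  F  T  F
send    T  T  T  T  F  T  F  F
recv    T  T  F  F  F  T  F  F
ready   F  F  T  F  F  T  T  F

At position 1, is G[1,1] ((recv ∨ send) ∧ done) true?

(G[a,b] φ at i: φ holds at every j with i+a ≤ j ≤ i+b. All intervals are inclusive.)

Check ((recv ∨ send) ∧ done) at every j in [2,2]:
  j=2: false
Fails at j=2 → formula fails.

Does not hold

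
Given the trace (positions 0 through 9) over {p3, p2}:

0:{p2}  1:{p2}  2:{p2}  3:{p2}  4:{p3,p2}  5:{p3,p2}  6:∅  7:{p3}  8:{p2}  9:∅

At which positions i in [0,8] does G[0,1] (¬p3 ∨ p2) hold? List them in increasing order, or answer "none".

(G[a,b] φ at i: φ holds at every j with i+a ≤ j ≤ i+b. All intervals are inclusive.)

0, 1, 2, 3, 4, 5, 8

Evaluate at each i in [0,8]:
  i=0: ✓ (all of [0,1])
  i=1: ✓ (all of [1,2])
  i=2: ✓ (all of [2,3])
  i=3: ✓ (all of [3,4])
  i=4: ✓ (all of [4,5])
  i=5: ✓ (all of [5,6])
  i=6: ✗ (fails at j=7)
  i=7: ✗ (fails at j=7)
  i=8: ✓ (all of [8,9])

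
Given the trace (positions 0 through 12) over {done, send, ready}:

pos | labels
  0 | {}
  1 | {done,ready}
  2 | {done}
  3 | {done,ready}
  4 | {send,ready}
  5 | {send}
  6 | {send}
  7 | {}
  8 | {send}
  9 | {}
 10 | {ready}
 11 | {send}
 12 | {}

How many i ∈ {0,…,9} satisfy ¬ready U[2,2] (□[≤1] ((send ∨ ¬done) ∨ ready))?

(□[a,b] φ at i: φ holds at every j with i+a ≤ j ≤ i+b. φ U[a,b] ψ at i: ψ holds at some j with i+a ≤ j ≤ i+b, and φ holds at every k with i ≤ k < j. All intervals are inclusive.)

4

Evaluate at each i in [0,9]:
  i=0: ✗ (no rhs in [2,2])
  i=1: ✗ (lhs fails at k=1 before rhs at j=3)
  i=2: ✗ (lhs fails at k=3 before rhs at j=4)
  i=3: ✗ (lhs fails at k=3 before rhs at j=5)
  i=4: ✗ (lhs fails at k=4 before rhs at j=6)
  i=5: ✓ (rhs at j=7; lhs holds on [5,6])
  i=6: ✓ (rhs at j=8; lhs holds on [6,7])
  i=7: ✓ (rhs at j=9; lhs holds on [7,8])
  i=8: ✓ (rhs at j=10; lhs holds on [8,9])
  i=9: ✗ (lhs fails at k=10 before rhs at j=11)
Positions where it holds: {5, 6, 7, 8} → 4.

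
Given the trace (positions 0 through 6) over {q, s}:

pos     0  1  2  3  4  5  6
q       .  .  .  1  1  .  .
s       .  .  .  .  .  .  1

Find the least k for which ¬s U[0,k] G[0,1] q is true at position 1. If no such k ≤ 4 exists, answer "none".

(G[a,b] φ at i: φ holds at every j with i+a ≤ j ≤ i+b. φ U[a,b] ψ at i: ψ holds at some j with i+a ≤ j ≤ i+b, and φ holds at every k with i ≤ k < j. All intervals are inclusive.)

Need earliest j ≥ 1 with G[0,1] q, and ¬s at every k in [1,j-1].
  j=1: rhs fails.
  j=2: rhs fails.
  j=3: rhs holds; lhs holds on [1,2]. k = 2.

2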